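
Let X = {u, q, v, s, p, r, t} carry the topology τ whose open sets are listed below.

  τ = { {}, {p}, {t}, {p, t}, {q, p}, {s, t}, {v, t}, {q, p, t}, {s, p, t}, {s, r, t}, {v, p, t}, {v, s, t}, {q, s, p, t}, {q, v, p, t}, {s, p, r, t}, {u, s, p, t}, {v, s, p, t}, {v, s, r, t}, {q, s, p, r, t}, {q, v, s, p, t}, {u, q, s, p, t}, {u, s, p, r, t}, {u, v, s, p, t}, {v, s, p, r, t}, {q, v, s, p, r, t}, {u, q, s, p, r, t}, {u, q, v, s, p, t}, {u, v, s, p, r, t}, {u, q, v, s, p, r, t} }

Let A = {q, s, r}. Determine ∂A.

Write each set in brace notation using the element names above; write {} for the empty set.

{u, q, s, r}

open subsets of A: {}; so int(A) = {}
closure: X∖int(X∖A) = X∖{v, p, t} = {u, q, s, r}
∂A = {u, q, s, r} minus {} = {u, q, s, r}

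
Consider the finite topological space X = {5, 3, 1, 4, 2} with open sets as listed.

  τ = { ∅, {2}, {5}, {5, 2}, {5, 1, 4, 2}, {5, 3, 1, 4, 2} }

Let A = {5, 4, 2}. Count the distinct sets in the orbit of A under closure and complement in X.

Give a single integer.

X∖A={3, 1}, int(X∖A)=∅, hence cl(A)={5, 3, 1, 4, 2}
Orbit (k=closure, c=complement):
  1. A     = {5, 4, 2}
  2. kA    = {5, 3, 1, 4, 2}
  3. cA    = {3, 1}
  4. ckA   = ∅
  5. kcA   = {3, 1, 4}
  6. ckcA  = {5, 2}
(closed under both — stop)

6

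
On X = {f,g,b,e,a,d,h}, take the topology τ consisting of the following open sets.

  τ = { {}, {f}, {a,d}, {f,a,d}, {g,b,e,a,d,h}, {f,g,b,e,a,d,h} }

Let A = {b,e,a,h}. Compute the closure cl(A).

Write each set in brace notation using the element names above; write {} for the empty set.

{g,b,e,a,d,h}

cl via duality: int({f,g,d}) = {f}, so X∖{f} = {g,b,e,a,d,h}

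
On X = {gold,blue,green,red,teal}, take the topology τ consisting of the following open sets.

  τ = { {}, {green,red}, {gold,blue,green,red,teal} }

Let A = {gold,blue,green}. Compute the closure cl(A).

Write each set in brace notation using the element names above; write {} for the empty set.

{gold,blue,green,red,teal}

X∖A={red,teal}, int(X∖A)={}, hence cl(A)={gold,blue,green,red,teal}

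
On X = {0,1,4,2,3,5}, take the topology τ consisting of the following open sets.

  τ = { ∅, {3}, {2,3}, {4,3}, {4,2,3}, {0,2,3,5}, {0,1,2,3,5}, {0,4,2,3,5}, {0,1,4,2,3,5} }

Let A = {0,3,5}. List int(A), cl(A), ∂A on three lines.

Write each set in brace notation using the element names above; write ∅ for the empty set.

int(A) = {3}
cl(A)  = {0,1,4,2,3,5}
∂A     = {0,1,4,2,5}

interior: largest open inside A is {3} (from ∅, {3})
cl via duality: int({1,4,2}) = ∅, so X∖∅ = {0,1,4,2,3,5}
cl∖int = {0,1,4,2,5}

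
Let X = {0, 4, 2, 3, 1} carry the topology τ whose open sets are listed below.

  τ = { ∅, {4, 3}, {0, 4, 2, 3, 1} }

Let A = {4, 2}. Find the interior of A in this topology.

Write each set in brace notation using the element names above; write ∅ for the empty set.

opens ⊆ A: ∅; union → int = ∅

∅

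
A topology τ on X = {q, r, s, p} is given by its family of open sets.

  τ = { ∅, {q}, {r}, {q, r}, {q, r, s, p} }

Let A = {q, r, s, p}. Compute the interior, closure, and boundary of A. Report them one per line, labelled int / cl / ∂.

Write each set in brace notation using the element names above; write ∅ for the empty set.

int(A) = {q, r, s, p}
cl(A)  = {q, r, s, p}
∂A     = ∅

interior: largest open inside A is {q, r, s, p} (from ∅, {q}, {r}, {q, r}, {q, r, s, p})
cl via duality: int(∅) = ∅, so X∖∅ = {q, r, s, p}
cl∖int = ∅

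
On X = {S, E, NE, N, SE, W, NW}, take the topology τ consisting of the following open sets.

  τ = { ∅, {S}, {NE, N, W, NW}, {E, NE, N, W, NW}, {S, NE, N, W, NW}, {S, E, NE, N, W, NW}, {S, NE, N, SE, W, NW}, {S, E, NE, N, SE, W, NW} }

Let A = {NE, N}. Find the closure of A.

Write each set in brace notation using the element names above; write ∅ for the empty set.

{E, NE, N, SE, W, NW}

cl via duality: int({S, E, SE, W, NW}) = {S}, so X∖{S} = {E, NE, N, SE, W, NW}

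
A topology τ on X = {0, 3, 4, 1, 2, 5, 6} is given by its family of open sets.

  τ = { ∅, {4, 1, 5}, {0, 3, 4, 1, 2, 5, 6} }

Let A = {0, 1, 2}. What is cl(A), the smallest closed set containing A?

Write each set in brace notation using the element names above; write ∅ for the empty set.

closure: X∖int(X∖A) = X∖∅ = {0, 3, 4, 1, 2, 5, 6}

{0, 3, 4, 1, 2, 5, 6}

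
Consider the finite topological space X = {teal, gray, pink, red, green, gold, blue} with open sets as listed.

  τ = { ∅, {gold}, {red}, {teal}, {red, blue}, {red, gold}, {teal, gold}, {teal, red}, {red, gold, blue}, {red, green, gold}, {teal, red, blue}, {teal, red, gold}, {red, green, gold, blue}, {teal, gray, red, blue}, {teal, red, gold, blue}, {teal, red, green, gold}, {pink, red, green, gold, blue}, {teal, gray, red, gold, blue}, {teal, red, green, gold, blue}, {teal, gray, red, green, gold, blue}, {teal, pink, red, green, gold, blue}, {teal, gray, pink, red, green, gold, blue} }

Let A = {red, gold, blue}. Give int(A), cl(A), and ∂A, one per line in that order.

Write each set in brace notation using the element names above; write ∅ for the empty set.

open subsets of A: ∅, {gold}, {red}, {red, gold}, {red, blue}, {red, gold, blue}; so int(A) = {red, gold, blue}
closure: X∖int(X∖A) = X∖{teal} = {gray, pink, red, green, gold, blue}
∂A = {gray, pink, red, green, gold, blue} minus {red, gold, blue} = {gray, pink, green}

int(A) = {red, gold, blue}
cl(A)  = {gray, pink, red, green, gold, blue}
∂A     = {gray, pink, green}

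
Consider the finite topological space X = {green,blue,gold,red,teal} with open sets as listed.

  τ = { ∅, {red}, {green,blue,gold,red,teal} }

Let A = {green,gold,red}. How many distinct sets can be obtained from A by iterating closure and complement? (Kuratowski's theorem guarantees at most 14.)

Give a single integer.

6

cl via duality: int({blue,teal}) = ∅, so X∖∅ = {green,blue,gold,red,teal}
Write k for closure, c for complement:
  1. A     = {green,gold,red}
  2. kA    = {green,blue,gold,red,teal}
  3. cA    = {blue,teal}
  4. ckA   = ∅
  5. kcA   = {green,blue,gold,teal}
  6. ckcA  = {red}
applying k or c yields no new set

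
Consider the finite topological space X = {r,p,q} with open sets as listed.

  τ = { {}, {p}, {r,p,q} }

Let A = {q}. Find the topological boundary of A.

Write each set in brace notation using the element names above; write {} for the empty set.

{r,q}

opens ⊆ A: {}; union → int = {}
complement {r,p}; its interior {p}; cl(A) = X∖{p} = {r,q}
boundary = {r,q} ∖ {} = {r,q}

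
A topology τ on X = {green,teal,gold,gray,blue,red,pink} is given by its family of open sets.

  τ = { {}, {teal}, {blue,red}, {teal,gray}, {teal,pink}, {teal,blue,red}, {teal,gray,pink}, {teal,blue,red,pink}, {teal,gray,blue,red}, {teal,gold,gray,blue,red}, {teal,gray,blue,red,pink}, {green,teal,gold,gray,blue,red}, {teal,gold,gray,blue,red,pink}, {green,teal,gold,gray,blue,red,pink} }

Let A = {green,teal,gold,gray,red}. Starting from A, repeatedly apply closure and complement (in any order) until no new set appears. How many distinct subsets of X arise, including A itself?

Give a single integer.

10

cl via duality: int({blue,pink}) = {}, so X∖{} = {green,teal,gold,gray,blue,red,pink}
Write k for closure, c for complement:
  1. A     = {green,teal,gold,gray,red}
  2. kA    = {green,teal,gold,gray,blue,red,pink}
  3. cA    = {blue,pink}
  4. ckA   = {}
  5. kcA   = {green,gold,blue,red,pink}
  6. ckcA  = {teal,gray}
  7. kckcA = {green,teal,gold,gray,pink}
  8. ckckcA = {blue,red}
  9. kckckcA = {green,gold,blue,red}
  10. ckckckcA = {teal,gray,pink}
applying k or c yields no new set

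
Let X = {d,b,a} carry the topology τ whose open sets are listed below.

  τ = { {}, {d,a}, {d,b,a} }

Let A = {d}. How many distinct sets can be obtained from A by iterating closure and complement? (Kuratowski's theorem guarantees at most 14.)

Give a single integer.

complement {b,a}; its interior {}; cl(A) = X∖{} = {d,b,a}
With k = closure, c = complement:
  1. A     = {d}
  2. kA    = {d,b,a}
  3. cA    = {b,a}
  4. ckA   = {}
k, c of each give nothing new

4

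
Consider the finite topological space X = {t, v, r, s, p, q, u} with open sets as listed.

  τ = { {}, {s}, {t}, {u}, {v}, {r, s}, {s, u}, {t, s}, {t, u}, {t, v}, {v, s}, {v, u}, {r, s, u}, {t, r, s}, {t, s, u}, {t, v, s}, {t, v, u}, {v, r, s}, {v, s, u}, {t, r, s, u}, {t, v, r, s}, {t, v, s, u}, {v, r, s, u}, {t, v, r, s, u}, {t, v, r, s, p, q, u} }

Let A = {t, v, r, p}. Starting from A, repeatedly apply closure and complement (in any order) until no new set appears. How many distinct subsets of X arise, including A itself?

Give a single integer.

8

closure: X∖int(X∖A) = X∖{s, u} = {t, v, r, p, q}
Let k=closure and c=complement:
  1. A     = {t, v, r, p}
  2. kA    = {t, v, r, p, q}
  3. cA    = {s, q, u}
  4. ckA   = {s, u}
  5. kcA   = {r, s, p, q, u}
  6. ckcA  = {t, v}
  7. kckcA = {t, v, p, q}
  8. ckckcA = {r, s, u}
— saturated at 8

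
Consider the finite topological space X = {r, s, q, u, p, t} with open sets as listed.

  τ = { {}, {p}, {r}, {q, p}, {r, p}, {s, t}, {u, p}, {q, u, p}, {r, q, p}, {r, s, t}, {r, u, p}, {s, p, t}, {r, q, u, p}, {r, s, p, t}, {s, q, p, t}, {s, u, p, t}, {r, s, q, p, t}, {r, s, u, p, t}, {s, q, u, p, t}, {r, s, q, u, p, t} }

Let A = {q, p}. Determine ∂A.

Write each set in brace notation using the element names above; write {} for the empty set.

opens ⊆ A: {}, {p}, {q, p}; union → int = {q, p}
complement {r, s, u, t}; its interior {r, s, t}; cl(A) = X∖{r, s, t} = {q, u, p}
boundary = {q, u, p} ∖ {q, p} = {u}

{u}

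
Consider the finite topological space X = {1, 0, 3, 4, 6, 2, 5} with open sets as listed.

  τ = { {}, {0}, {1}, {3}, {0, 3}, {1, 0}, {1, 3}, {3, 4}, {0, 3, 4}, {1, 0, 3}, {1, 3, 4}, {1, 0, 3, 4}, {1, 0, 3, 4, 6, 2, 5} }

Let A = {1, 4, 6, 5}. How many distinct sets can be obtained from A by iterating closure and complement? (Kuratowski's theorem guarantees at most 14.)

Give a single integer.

8

cl via duality: int({0, 3, 2}) = {0, 3}, so X∖{0, 3} = {1, 4, 6, 2, 5}
Write k for closure, c for complement:
  1. A     = {1, 4, 6, 5}
  2. kA    = {1, 4, 6, 2, 5}
  3. cA    = {0, 3, 2}
  4. ckA   = {0, 3}
  5. kcA   = {0, 3, 4, 6, 2, 5}
  6. ckcA  = {1}
  7. kckcA = {1, 6, 2, 5}
  8. ckckcA = {0, 3, 4}
applying k or c yields no new set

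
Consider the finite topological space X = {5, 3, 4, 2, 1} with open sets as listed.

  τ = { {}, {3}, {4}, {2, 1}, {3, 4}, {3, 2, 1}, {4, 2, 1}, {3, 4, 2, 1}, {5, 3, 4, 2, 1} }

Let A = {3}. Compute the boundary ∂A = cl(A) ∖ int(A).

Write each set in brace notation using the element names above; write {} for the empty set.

{5}

interior: largest open inside A is {3} (from {}, {3})
cl via duality: int({5, 4, 2, 1}) = {4, 2, 1}, so X∖{4, 2, 1} = {5, 3}
cl∖int = {5}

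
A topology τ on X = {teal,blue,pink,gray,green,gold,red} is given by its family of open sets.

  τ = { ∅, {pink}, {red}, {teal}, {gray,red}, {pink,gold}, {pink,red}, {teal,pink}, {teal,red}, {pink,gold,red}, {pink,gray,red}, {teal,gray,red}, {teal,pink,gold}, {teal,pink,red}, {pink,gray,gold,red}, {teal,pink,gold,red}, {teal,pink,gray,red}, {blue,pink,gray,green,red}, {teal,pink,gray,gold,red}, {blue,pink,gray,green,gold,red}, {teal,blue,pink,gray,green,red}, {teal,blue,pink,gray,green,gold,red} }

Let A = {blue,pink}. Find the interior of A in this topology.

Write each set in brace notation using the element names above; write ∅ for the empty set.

{pink}

interior: largest open inside A is {pink} (from ∅, {pink})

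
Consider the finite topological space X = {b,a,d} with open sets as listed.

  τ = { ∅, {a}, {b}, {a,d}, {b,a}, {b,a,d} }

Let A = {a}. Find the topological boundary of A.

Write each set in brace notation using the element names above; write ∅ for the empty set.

{d}

opens ⊆ A: ∅, {a}; union → int = {a}
complement {b,d}; its interior {b}; cl(A) = X∖{b} = {a,d}
boundary = {a,d} ∖ {a} = {d}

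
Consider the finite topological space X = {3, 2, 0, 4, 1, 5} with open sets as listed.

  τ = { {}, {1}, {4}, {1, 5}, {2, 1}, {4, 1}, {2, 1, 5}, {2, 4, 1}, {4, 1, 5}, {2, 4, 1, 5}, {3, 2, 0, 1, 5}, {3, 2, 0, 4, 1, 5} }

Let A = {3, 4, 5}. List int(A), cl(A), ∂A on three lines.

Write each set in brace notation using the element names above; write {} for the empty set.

int(A) = {4}
cl(A)  = {3, 0, 4, 5}
∂A     = {3, 0, 5}

interior: largest open inside A is {4} (from {}, {4})
cl via duality: int({2, 0, 1}) = {2, 1}, so X∖{2, 1} = {3, 0, 4, 5}
cl∖int = {3, 0, 5}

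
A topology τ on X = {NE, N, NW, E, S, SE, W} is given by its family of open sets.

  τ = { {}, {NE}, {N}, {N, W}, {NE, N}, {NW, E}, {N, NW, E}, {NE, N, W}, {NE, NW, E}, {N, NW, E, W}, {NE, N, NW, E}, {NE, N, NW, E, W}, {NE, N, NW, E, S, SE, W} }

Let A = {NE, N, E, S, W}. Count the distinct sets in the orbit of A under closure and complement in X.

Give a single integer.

closure: X∖int(X∖A) = X∖{} = {NE, N, NW, E, S, SE, W}
Let k=closure and c=complement:
  1. A     = {NE, N, E, S, W}
  2. kA    = {NE, N, NW, E, S, SE, W}
  3. cA    = {NW, SE}
  4. ckA   = {}
  5. kcA   = {NW, E, S, SE}
  6. ckcA  = {NE, N, W}
  7. kckcA = {NE, N, S, SE, W}
  8. ckckcA = {NW, E}
— saturated at 8

8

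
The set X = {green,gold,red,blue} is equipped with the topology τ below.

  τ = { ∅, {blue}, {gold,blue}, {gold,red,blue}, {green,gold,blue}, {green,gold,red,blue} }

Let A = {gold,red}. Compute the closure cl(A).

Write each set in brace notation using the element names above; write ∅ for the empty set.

X∖A={green,blue}, int(X∖A)={blue}, hence cl(A)={green,gold,red}

{green,gold,red}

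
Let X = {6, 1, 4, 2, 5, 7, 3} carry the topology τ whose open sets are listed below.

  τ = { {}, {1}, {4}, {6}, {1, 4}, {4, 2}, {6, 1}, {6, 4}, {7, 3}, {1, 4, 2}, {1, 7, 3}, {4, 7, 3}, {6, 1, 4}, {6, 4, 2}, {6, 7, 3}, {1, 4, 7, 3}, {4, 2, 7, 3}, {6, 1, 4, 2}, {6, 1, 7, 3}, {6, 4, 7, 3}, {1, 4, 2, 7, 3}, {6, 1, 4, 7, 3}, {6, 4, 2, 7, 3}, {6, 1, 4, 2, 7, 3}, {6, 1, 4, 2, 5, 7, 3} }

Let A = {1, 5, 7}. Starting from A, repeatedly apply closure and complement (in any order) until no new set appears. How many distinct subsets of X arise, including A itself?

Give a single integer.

cl via duality: int({6, 4, 2, 3}) = {6, 4, 2}, so X∖{6, 4, 2} = {1, 5, 7, 3}
Write k for closure, c for complement:
  1. A     = {1, 5, 7}
  2. kA    = {1, 5, 7, 3}
  3. cA    = {6, 4, 2, 3}
  4. ckA   = {6, 4, 2}
  5. kcA   = {6, 4, 2, 5, 7, 3}
  6. kckA  = {6, 4, 2, 5}
  7. ckcA  = {1}
  8. ckckA = {1, 7, 3}
  9. kckcA = {1, 5}
  10. ckckcA = {6, 4, 2, 7, 3}
applying k or c yields no new set

10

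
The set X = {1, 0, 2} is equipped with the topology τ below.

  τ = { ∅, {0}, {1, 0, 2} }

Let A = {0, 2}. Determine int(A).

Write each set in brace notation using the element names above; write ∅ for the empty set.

open subsets of A: ∅, {0}; so int(A) = {0}

{0}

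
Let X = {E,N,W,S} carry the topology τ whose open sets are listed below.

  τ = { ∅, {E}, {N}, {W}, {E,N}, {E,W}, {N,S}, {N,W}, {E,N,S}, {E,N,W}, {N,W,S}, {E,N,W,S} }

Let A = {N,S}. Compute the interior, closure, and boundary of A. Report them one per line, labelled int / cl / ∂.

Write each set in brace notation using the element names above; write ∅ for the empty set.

int(A) = {N,S}
cl(A)  = {N,S}
∂A     = ∅

open subsets of A: ∅, {N}, {N,S}; so int(A) = {N,S}
closure: X∖int(X∖A) = X∖{E,W} = {N,S}
∂A = {N,S} minus {N,S} = ∅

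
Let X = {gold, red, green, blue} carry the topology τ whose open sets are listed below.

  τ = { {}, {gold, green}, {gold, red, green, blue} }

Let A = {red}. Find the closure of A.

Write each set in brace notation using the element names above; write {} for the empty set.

{red, blue}

complement {gold, green, blue}; its interior {gold, green}; cl(A) = X∖{gold, green} = {red, blue}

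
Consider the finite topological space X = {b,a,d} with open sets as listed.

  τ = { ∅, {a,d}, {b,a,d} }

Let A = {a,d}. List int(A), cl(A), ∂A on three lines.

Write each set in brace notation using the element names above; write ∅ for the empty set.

int(A) = {a,d}
cl(A)  = {b,a,d}
∂A     = {b}

open subsets of A: ∅, {a,d}; so int(A) = {a,d}
closure: X∖int(X∖A) = X∖∅ = {b,a,d}
∂A = {b,a,d} minus {a,d} = {b}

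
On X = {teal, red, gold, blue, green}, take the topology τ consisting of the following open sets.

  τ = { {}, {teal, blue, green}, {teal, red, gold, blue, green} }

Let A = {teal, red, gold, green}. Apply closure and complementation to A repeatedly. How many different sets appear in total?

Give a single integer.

4

complement {blue}; its interior {}; cl(A) = X∖{} = {teal, red, gold, blue, green}
With k = closure, c = complement:
  1. A     = {teal, red, gold, green}
  2. kA    = {teal, red, gold, blue, green}
  3. cA    = {blue}
  4. ckA   = {}
k, c of each give nothing new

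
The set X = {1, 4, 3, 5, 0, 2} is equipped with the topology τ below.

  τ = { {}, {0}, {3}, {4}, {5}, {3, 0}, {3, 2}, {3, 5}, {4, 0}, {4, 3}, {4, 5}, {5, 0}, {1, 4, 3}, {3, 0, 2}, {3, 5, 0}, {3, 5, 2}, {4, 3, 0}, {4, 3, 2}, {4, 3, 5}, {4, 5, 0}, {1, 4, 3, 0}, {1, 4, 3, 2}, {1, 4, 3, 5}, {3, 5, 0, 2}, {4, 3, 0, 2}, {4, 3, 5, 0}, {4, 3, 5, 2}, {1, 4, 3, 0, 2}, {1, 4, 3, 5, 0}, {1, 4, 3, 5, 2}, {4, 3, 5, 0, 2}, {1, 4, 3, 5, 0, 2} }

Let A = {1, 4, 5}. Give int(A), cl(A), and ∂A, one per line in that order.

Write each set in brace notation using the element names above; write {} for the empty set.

int(A) = {4, 5}
cl(A)  = {1, 4, 5}
∂A     = {1}

open subsets of A: {}, {4}, {5}, {4, 5}; so int(A) = {4, 5}
closure: X∖int(X∖A) = X∖{3, 0, 2} = {1, 4, 5}
∂A = {1, 4, 5} minus {4, 5} = {1}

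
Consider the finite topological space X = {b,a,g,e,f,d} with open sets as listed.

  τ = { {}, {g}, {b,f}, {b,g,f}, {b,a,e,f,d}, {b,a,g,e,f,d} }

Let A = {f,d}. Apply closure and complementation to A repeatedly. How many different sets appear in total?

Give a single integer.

X∖A={b,a,g,e}, int(X∖A)={g}, hence cl(A)={b,a,e,f,d}
Orbit (k=closure, c=complement):
  1. A     = {f,d}
  2. kA    = {b,a,e,f,d}
  3. cA    = {b,a,g,e}
  4. ckA   = {g}
  5. kcA   = {b,a,g,e,f,d}
  6. ckcA  = {}
(closed under both — stop)

6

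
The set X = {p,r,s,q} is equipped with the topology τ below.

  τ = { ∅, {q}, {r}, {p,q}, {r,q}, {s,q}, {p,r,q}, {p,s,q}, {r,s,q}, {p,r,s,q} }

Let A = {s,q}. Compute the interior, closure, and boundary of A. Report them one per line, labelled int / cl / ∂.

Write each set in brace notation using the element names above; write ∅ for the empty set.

opens ⊆ A: ∅, {q}, {s,q}; union → int = {s,q}
complement {p,r}; its interior {r}; cl(A) = X∖{r} = {p,s,q}
boundary = {p,s,q} ∖ {s,q} = {p}

int(A) = {s,q}
cl(A)  = {p,s,q}
∂A     = {p}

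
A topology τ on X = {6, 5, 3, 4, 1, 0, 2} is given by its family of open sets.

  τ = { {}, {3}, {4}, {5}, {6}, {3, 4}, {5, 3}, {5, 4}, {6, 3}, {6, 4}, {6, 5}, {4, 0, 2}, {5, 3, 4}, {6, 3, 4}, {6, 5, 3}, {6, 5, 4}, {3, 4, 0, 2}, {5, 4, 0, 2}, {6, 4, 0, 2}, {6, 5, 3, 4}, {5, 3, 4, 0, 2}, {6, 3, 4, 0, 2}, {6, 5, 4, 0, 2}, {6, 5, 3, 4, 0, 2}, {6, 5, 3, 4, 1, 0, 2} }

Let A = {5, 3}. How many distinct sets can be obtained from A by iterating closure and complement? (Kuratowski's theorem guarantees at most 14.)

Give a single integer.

4

X∖A={6, 4, 1, 0, 2}, int(X∖A)={6, 4, 0, 2}, hence cl(A)={5, 3, 1}
Orbit (k=closure, c=complement):
  1. A     = {5, 3}
  2. kA    = {5, 3, 1}
  3. cA    = {6, 4, 1, 0, 2}
  4. ckA   = {6, 4, 0, 2}
(closed under both — stop)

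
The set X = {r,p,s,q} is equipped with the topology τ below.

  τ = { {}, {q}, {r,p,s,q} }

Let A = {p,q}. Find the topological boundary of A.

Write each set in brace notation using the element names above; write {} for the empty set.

U open, U⊆A: {}, {q}. int(A) = ⋃ = {q}
X∖A={r,s}, int(X∖A)={}, hence cl(A)={r,p,s,q}
∂A: remove int from cl → {r,p,s}

{r,p,s}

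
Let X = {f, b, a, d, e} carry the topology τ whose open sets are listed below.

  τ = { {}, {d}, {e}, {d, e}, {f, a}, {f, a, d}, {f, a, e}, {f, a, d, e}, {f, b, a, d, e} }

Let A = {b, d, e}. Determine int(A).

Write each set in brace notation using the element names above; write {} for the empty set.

{d, e}

interior: largest open inside A is {d, e} (from {}, {e}, {d}, {d, e})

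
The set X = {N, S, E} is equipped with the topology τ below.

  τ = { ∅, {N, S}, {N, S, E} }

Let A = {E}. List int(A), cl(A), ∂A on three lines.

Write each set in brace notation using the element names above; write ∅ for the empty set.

opens ⊆ A: ∅; union → int = ∅
complement {N, S}; its interior {N, S}; cl(A) = X∖{N, S} = {E}
boundary = {E} ∖ ∅ = {E}

int(A) = ∅
cl(A)  = {E}
∂A     = {E}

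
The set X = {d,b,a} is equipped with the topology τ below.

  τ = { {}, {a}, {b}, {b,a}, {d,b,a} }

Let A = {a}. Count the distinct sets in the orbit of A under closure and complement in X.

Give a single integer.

4

complement {d,b}; its interior {b}; cl(A) = X∖{b} = {d,a}
With k = closure, c = complement:
  1. A     = {a}
  2. kA    = {d,a}
  3. cA    = {d,b}
  4. ckA   = {b}
k, c of each give nothing new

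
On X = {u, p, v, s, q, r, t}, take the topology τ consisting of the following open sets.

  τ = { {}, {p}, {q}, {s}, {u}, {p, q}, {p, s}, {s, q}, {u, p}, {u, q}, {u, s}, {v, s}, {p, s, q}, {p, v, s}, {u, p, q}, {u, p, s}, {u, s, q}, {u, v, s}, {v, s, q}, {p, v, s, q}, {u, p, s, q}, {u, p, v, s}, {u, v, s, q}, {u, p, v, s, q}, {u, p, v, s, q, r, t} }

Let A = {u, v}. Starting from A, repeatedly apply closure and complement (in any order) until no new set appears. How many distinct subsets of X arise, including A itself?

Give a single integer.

cl via duality: int({p, s, q, r, t}) = {p, s, q}, so X∖{p, s, q} = {u, v, r, t}
Write k for closure, c for complement:
  1. A     = {u, v}
  2. kA    = {u, v, r, t}
  3. cA    = {p, s, q, r, t}
  4. ckA   = {p, s, q}
  5. kcA   = {p, v, s, q, r, t}
  6. ckcA  = {u}
  7. kckcA = {u, r, t}
  8. ckckcA = {p, v, s, q}
applying k or c yields no new set

8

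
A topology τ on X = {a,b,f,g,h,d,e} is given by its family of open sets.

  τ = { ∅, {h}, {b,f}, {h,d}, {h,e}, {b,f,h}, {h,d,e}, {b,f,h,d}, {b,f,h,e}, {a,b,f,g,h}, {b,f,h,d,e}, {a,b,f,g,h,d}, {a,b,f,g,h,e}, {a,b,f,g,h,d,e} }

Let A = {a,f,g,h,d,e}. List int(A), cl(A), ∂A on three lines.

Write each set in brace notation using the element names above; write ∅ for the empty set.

int(A) = {h,d,e}
cl(A)  = {a,b,f,g,h,d,e}
∂A     = {a,b,f,g}

U open, U⊆A: ∅, {h}, {h,d}, {h,e}, {h,d,e}. int(A) = ⋃ = {h,d,e}
X∖A={b}, int(X∖A)=∅, hence cl(A)={a,b,f,g,h,d,e}
∂A: remove int from cl → {a,b,f,g}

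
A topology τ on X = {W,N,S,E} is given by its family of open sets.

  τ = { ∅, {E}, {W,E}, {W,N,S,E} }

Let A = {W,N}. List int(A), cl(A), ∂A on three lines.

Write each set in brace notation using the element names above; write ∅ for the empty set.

U open, U⊆A: ∅. int(A) = ⋃ = ∅
X∖A={S,E}, int(X∖A)={E}, hence cl(A)={W,N,S}
∂A: remove int from cl → {W,N,S}

int(A) = ∅
cl(A)  = {W,N,S}
∂A     = {W,N,S}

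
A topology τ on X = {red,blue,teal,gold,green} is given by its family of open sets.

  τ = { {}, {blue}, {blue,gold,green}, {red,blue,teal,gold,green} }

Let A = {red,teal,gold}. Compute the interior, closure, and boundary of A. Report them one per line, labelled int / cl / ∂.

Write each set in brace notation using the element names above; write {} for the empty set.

int(A) = {}
cl(A)  = {red,teal,gold,green}
∂A     = {red,teal,gold,green}

open subsets of A: {}; so int(A) = {}
closure: X∖int(X∖A) = X∖{blue} = {red,teal,gold,green}
∂A = {red,teal,gold,green} minus {} = {red,teal,gold,green}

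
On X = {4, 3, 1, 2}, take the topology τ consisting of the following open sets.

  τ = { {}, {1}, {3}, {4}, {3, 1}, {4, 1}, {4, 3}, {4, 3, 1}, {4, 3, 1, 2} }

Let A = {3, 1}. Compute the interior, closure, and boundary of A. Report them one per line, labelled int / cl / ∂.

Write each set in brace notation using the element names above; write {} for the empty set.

opens ⊆ A: {}, {3}, {1}, {3, 1}; union → int = {3, 1}
complement {4, 2}; its interior {4}; cl(A) = X∖{4} = {3, 1, 2}
boundary = {3, 1, 2} ∖ {3, 1} = {2}

int(A) = {3, 1}
cl(A)  = {3, 1, 2}
∂A     = {2}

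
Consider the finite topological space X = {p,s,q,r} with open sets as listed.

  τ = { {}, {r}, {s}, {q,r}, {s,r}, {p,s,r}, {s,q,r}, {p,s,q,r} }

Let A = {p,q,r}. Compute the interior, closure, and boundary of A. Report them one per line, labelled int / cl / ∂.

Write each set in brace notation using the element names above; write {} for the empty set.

opens ⊆ A: {}, {r}, {q,r}; union → int = {q,r}
complement {s}; its interior {s}; cl(A) = X∖{s} = {p,q,r}
boundary = {p,q,r} ∖ {q,r} = {p}

int(A) = {q,r}
cl(A)  = {p,q,r}
∂A     = {p}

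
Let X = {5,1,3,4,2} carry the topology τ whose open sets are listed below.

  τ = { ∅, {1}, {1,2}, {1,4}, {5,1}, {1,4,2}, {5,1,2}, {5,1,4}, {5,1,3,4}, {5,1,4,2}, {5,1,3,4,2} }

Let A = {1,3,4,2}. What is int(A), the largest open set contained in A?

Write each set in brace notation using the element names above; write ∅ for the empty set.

U open, U⊆A: ∅, {1}, {1,2}, {1,4}, {1,4,2}. int(A) = ⋃ = {1,4,2}

{1,4,2}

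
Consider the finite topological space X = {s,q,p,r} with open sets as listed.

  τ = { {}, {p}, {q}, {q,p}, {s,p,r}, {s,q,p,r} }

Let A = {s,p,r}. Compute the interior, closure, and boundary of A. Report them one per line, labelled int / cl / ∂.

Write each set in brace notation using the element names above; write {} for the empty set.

int(A) = {s,p,r}
cl(A)  = {s,p,r}
∂A     = {}

open subsets of A: {}, {p}, {s,p,r}; so int(A) = {s,p,r}
closure: X∖int(X∖A) = X∖{q} = {s,p,r}
∂A = {s,p,r} minus {s,p,r} = {}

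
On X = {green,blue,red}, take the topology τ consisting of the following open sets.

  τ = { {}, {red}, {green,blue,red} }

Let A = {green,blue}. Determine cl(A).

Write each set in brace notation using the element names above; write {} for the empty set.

{green,blue}

complement {red}; its interior {red}; cl(A) = X∖{red} = {green,blue}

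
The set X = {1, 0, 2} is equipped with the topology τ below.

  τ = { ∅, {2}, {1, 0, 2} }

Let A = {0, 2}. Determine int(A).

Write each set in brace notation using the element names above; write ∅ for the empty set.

open subsets of A: ∅, {2}; so int(A) = {2}

{2}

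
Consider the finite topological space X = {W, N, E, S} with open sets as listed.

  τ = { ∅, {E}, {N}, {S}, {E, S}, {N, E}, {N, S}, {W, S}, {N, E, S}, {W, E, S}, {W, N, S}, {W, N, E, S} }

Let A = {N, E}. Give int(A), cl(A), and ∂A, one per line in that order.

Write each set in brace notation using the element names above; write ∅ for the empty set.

int(A) = {N, E}
cl(A)  = {N, E}
∂A     = ∅

interior: largest open inside A is {N, E} (from ∅, {N}, {E}, {N, E})
cl via duality: int({W, S}) = {W, S}, so X∖{W, S} = {N, E}
cl∖int = ∅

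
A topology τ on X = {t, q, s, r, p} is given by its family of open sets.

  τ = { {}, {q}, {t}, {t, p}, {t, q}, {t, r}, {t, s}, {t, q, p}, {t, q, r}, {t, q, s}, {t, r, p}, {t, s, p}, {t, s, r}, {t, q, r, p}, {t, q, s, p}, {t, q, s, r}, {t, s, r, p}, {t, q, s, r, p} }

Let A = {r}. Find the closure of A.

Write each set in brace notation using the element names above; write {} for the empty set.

complement {t, q, s, p}; its interior {t, q, s, p}; cl(A) = X∖{t, q, s, p} = {r}

{r}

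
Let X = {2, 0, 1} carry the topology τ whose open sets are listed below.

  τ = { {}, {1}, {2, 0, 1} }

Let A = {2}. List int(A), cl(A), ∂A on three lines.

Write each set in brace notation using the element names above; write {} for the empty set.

int(A) = {}
cl(A)  = {2, 0}
∂A     = {2, 0}

U open, U⊆A: {}. int(A) = ⋃ = {}
X∖A={0, 1}, int(X∖A)={1}, hence cl(A)={2, 0}
∂A: remove int from cl → {2, 0}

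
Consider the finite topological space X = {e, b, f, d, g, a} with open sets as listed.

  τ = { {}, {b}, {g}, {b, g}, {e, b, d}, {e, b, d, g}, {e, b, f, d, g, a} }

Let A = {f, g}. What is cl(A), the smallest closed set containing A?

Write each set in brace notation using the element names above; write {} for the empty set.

X∖A={e, b, d, a}, int(X∖A)={e, b, d}, hence cl(A)={f, g, a}

{f, g, a}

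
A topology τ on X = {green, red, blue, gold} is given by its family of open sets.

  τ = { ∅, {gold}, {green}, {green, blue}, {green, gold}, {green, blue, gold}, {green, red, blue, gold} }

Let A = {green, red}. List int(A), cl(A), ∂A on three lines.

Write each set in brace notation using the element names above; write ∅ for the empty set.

opens ⊆ A: ∅, {green}; union → int = {green}
complement {blue, gold}; its interior {gold}; cl(A) = X∖{gold} = {green, red, blue}
boundary = {green, red, blue} ∖ {green} = {red, blue}

int(A) = {green}
cl(A)  = {green, red, blue}
∂A     = {red, blue}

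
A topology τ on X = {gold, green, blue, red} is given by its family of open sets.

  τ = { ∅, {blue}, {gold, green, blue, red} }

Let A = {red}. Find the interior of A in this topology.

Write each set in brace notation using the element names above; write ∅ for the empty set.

∅

opens ⊆ A: ∅; union → int = ∅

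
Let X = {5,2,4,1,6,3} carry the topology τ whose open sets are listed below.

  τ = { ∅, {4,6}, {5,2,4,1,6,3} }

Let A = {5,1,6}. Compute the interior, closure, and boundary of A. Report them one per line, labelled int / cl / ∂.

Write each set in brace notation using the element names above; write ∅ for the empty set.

int(A) = ∅
cl(A)  = {5,2,4,1,6,3}
∂A     = {5,2,4,1,6,3}

open subsets of A: ∅; so int(A) = ∅
closure: X∖int(X∖A) = X∖∅ = {5,2,4,1,6,3}
∂A = {5,2,4,1,6,3} minus ∅ = {5,2,4,1,6,3}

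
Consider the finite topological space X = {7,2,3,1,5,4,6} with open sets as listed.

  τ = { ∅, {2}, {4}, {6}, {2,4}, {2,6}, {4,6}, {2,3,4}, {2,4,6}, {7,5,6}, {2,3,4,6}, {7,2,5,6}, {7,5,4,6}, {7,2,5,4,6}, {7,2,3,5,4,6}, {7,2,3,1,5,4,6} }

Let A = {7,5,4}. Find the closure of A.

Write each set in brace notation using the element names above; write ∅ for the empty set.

X∖A={2,3,1,6}, int(X∖A)={2,6}, hence cl(A)={7,3,1,5,4}

{7,3,1,5,4}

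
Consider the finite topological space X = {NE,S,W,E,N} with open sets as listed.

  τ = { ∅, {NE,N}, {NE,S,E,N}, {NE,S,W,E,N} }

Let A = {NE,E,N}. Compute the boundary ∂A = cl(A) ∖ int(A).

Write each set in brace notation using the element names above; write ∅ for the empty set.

{S,W,E}

U open, U⊆A: ∅, {NE,N}. int(A) = ⋃ = {NE,N}
X∖A={S,W}, int(X∖A)=∅, hence cl(A)={NE,S,W,E,N}
∂A: remove int from cl → {S,W,E}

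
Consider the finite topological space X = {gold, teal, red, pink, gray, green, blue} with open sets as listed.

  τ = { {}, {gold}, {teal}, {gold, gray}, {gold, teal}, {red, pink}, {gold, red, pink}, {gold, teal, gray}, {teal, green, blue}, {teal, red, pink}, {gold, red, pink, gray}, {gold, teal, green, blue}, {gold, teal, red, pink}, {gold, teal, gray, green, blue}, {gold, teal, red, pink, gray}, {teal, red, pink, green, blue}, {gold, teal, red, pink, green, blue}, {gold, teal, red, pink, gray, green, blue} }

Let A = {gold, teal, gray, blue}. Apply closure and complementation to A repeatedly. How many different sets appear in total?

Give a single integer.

6

X∖A={red, pink, green}, int(X∖A)={red, pink}, hence cl(A)={gold, teal, gray, green, blue}
Orbit (k=closure, c=complement):
  1. A     = {gold, teal, gray, blue}
  2. kA    = {gold, teal, gray, green, blue}
  3. cA    = {red, pink, green}
  4. ckA   = {red, pink}
  5. kcA   = {red, pink, green, blue}
  6. ckcA  = {gold, teal, gray}
(closed under both — stop)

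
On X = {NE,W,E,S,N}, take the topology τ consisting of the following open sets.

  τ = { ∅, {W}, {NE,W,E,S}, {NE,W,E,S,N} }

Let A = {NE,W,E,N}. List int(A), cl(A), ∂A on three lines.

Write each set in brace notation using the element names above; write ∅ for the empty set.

interior: largest open inside A is {W} (from ∅, {W})
cl via duality: int({S}) = ∅, so X∖∅ = {NE,W,E,S,N}
cl∖int = {NE,E,S,N}

int(A) = {W}
cl(A)  = {NE,W,E,S,N}
∂A     = {NE,E,S,N}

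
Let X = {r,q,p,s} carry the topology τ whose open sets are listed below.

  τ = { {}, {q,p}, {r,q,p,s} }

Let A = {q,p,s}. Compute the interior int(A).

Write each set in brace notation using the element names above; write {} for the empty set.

{q,p}

opens ⊆ A: {}, {q,p}; union → int = {q,p}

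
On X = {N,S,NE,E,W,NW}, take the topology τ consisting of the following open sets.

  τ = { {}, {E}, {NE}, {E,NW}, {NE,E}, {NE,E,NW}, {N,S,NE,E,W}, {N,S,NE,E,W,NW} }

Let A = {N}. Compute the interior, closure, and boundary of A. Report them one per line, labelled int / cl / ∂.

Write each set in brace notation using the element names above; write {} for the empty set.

int(A) = {}
cl(A)  = {N,S,W}
∂A     = {N,S,W}

interior: largest open inside A is {} (from {})
cl via duality: int({S,NE,E,W,NW}) = {NE,E,NW}, so X∖{NE,E,NW} = {N,S,W}
cl∖int = {N,S,W}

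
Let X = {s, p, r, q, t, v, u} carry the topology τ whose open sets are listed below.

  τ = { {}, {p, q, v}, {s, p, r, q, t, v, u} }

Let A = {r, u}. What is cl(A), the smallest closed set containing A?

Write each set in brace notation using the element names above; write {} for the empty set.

{s, r, t, u}

X∖A={s, p, q, t, v}, int(X∖A)={p, q, v}, hence cl(A)={s, r, t, u}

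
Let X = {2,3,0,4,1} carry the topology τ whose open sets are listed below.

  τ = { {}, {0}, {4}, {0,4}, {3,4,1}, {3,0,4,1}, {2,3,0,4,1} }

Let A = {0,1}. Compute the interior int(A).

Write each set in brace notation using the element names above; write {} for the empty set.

U open, U⊆A: {}, {0}. int(A) = ⋃ = {0}

{0}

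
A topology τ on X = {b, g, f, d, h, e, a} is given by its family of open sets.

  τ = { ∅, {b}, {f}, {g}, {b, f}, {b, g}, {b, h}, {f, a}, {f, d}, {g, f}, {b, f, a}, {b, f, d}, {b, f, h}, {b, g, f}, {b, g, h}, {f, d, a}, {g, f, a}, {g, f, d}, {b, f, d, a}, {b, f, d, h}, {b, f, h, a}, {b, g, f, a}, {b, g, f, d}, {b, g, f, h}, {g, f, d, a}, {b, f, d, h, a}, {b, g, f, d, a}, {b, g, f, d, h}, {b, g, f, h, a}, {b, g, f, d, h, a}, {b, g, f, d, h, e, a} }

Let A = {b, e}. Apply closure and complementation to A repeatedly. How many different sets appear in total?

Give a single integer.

8

complement {g, f, d, h, a}; its interior {g, f, d, a}; cl(A) = X∖{g, f, d, a} = {b, h, e}
With k = closure, c = complement:
  1. A     = {b, e}
  2. kA    = {b, h, e}
  3. cA    = {g, f, d, h, a}
  4. ckA   = {g, f, d, a}
  5. kcA   = {g, f, d, h, e, a}
  6. kckA  = {g, f, d, e, a}
  7. ckcA  = {b}
  8. ckckA = {b, h}
k, c of each give nothing new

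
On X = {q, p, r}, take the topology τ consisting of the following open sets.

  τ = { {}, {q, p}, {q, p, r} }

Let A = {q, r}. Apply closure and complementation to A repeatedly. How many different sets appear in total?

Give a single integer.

closure: X∖int(X∖A) = X∖{} = {q, p, r}
Let k=closure and c=complement:
  1. A     = {q, r}
  2. kA    = {q, p, r}
  3. cA    = {p}
  4. ckA   = {}
— saturated at 4

4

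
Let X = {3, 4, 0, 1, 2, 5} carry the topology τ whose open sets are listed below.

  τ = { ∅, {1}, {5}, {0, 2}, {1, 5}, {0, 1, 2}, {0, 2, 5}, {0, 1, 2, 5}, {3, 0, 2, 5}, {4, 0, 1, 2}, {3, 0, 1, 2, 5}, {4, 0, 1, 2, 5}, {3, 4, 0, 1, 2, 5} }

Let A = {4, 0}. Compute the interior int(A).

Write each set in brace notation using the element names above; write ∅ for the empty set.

opens ⊆ A: ∅; union → int = ∅

∅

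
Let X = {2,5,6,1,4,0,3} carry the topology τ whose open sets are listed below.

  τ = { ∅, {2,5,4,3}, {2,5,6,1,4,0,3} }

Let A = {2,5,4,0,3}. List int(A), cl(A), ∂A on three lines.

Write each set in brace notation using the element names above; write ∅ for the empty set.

opens ⊆ A: ∅, {2,5,4,3}; union → int = {2,5,4,3}
complement {6,1}; its interior ∅; cl(A) = X∖∅ = {2,5,6,1,4,0,3}
boundary = {2,5,6,1,4,0,3} ∖ {2,5,4,3} = {6,1,0}

int(A) = {2,5,4,3}
cl(A)  = {2,5,6,1,4,0,3}
∂A     = {6,1,0}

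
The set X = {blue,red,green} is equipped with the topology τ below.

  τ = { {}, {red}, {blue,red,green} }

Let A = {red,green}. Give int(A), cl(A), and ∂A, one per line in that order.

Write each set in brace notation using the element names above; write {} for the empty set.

int(A) = {red}
cl(A)  = {blue,red,green}
∂A     = {blue,green}

U open, U⊆A: {}, {red}. int(A) = ⋃ = {red}
X∖A={blue}, int(X∖A)={}, hence cl(A)={blue,red,green}
∂A: remove int from cl → {blue,green}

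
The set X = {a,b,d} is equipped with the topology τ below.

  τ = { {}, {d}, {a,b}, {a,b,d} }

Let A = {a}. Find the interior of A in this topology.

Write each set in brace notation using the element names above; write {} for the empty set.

opens ⊆ A: {}; union → int = {}

{}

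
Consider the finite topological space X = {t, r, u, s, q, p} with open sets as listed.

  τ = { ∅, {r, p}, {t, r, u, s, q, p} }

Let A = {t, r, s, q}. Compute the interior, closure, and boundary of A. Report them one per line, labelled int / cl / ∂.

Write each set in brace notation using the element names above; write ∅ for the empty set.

opens ⊆ A: ∅; union → int = ∅
complement {u, p}; its interior ∅; cl(A) = X∖∅ = {t, r, u, s, q, p}
boundary = {t, r, u, s, q, p} ∖ ∅ = {t, r, u, s, q, p}

int(A) = ∅
cl(A)  = {t, r, u, s, q, p}
∂A     = {t, r, u, s, q, p}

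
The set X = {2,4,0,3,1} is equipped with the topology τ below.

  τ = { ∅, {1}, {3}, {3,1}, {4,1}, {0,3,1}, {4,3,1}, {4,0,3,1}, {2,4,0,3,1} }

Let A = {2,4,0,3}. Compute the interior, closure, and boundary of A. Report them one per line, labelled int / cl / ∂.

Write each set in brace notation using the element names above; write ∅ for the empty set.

interior: largest open inside A is {3} (from ∅, {3})
cl via duality: int({1}) = {1}, so X∖{1} = {2,4,0,3}
cl∖int = {2,4,0}

int(A) = {3}
cl(A)  = {2,4,0,3}
∂A     = {2,4,0}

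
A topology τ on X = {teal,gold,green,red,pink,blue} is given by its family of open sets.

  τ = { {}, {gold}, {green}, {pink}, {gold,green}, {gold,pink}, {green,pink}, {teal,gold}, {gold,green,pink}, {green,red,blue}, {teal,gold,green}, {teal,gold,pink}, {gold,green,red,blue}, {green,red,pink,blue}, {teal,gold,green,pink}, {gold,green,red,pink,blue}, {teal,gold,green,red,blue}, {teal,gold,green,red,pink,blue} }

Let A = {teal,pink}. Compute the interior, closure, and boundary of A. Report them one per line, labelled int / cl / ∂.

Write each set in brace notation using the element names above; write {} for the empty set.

int(A) = {pink}
cl(A)  = {teal,pink}
∂A     = {teal}

open subsets of A: {}, {pink}; so int(A) = {pink}
closure: X∖int(X∖A) = X∖{gold,green,red,blue} = {teal,pink}
∂A = {teal,pink} minus {pink} = {teal}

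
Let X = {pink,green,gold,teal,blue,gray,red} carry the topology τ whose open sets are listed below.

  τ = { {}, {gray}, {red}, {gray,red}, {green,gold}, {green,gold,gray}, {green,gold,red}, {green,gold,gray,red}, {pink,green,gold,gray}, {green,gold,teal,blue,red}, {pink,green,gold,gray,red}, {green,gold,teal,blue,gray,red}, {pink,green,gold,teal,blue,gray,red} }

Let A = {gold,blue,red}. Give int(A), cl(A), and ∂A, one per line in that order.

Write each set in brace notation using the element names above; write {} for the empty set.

int(A) = {red}
cl(A)  = {pink,green,gold,teal,blue,red}
∂A     = {pink,green,gold,teal,blue}

U open, U⊆A: {}, {red}. int(A) = ⋃ = {red}
X∖A={pink,green,teal,gray}, int(X∖A)={gray}, hence cl(A)={pink,green,gold,teal,blue,red}
∂A: remove int from cl → {pink,green,gold,teal,blue}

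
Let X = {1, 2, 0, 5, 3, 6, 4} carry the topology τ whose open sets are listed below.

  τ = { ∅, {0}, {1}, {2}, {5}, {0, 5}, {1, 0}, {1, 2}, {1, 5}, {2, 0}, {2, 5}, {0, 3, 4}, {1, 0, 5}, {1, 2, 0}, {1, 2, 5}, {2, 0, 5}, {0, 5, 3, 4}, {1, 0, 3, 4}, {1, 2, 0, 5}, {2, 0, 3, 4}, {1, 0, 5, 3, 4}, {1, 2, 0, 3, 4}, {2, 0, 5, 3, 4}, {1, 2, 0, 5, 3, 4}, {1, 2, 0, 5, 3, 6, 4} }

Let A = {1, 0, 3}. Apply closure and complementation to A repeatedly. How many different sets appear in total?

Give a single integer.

8

X∖A={2, 5, 6, 4}, int(X∖A)={2, 5}, hence cl(A)={1, 0, 3, 6, 4}
Orbit (k=closure, c=complement):
  1. A     = {1, 0, 3}
  2. kA    = {1, 0, 3, 6, 4}
  3. cA    = {2, 5, 6, 4}
  4. ckA   = {2, 5}
  5. kcA   = {2, 5, 3, 6, 4}
  6. kckA  = {2, 5, 6}
  7. ckcA  = {1, 0}
  8. ckckA = {1, 0, 3, 4}
(closed under both — stop)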